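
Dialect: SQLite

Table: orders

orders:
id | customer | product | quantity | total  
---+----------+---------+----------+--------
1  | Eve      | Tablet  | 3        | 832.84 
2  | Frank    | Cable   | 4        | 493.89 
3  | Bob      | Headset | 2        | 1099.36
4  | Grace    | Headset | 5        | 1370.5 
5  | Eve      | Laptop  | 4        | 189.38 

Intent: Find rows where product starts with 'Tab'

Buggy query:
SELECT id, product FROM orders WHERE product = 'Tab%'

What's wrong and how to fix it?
Bug: '=' compares the literal string including the % character; pattern matching needs LIKE

Fix: Use LIKE for wildcard pattern matching

Corrected query:
SELECT id, product FROM orders WHERE product LIKE 'Tab%'

Result:
id | product
---+--------
1  | Tablet 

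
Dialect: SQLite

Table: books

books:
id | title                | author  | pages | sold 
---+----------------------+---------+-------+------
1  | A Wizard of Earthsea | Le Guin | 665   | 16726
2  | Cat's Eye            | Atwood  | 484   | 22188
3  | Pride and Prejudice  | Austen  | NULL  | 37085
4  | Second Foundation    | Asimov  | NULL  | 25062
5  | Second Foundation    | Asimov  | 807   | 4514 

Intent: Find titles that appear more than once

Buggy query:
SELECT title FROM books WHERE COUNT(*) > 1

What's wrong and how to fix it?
Bug: COUNT(*) is an aggregate and cannot be used in WHERE

Fix: GROUP BY title, then filter groups with HAVING COUNT(*) > 1

Corrected query:
SELECT title FROM books GROUP BY title HAVING COUNT(*) > 1

Result:
title            
-----------------
Second Foundation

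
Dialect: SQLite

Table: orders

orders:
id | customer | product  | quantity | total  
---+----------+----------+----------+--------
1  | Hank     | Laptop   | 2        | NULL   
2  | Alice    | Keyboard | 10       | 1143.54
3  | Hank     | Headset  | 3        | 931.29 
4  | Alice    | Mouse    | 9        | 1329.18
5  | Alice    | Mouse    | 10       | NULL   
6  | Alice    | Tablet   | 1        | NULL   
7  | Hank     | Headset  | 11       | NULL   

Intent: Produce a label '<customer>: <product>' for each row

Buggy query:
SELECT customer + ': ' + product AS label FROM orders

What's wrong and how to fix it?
Bug: SQLite uses || for string concatenation; + coerces text to numbers (yielding 0)

Fix: Use the || operator for string concatenation

Corrected query:
SELECT customer || ': ' || product AS label FROM orders

Result:
label          
---------------
Hank: Laptop   
Alice: Keyboard
Hank: Headset  
Alice: Mouse   
Alice: Mouse   
Alice: Tablet  
Hank: Headset  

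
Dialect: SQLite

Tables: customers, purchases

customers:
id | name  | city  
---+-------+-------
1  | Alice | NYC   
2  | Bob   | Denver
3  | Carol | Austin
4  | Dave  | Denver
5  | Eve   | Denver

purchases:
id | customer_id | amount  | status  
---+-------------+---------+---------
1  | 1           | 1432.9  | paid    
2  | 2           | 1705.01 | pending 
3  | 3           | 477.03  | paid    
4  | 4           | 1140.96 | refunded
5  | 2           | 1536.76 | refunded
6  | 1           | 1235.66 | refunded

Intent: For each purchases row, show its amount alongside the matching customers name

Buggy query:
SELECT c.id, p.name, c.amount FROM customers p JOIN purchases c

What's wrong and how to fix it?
Bug: Missing join condition: each purchases row is matched to all customers rows instead of just its own

Fix: Specify the join condition linking the foreign key to the parent id

Corrected query:
SELECT c.id, p.name, c.amount FROM customers p JOIN purchases c ON c.customer_id = p.id

Result:
id | name  | amount 
---+-------+--------
1  | Alice | 1432.9 
2  | Bob   | 1705.01
3  | Carol | 477.03 
4  | Dave  | 1140.96
5  | Bob   | 1536.76
6  | Alice | 1235.66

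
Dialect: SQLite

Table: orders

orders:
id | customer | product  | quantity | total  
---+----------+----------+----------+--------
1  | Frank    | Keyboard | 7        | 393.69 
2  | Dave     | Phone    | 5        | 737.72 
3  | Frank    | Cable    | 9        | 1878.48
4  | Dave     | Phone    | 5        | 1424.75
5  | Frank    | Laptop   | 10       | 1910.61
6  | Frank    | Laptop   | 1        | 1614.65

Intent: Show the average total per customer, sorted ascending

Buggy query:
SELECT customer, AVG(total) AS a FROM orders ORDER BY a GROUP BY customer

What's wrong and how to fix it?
Bug: GROUP BY must precede ORDER BY

Fix: Move ORDER BY to the end, after GROUP BY

Corrected query:
SELECT customer, AVG(total) AS a FROM orders GROUP BY customer ORDER BY a

Result:
customer | a        
---------+----------
Dave     | 1081.235 
Frank    | 1449.3575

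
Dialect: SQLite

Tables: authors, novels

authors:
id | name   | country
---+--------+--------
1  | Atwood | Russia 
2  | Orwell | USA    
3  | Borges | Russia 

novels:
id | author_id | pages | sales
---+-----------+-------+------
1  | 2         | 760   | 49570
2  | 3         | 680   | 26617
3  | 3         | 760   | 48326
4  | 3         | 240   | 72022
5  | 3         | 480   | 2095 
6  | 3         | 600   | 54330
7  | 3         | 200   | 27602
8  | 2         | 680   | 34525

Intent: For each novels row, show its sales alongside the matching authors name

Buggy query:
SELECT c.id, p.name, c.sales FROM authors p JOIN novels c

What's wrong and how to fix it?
Bug: JOIN with no ON clause produces a cartesian product; every novels row pairs with every authors row

Fix: Specify the join condition linking the foreign key to the parent id

Corrected query:
SELECT c.id, p.name, c.sales FROM authors p JOIN novels c ON c.author_id = p.id

Result:
id | name   | sales
---+--------+------
1  | Orwell | 49570
2  | Borges | 26617
3  | Borges | 48326
4  | Borges | 72022
5  | Borges | 2095 
6  | Borges | 54330
7  | Borges | 27602
8  | Orwell | 34525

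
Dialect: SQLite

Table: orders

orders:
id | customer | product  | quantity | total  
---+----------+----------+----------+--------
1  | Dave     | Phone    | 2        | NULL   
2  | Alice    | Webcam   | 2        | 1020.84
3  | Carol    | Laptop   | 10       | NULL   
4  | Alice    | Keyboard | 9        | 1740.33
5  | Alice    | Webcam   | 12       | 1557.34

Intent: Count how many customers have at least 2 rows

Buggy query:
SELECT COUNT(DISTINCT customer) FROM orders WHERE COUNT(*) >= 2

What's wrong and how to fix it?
Bug: WHERE filters individual rows, not groups, so a group-level COUNT is invalid there

Fix: Group first with HAVING COUNT(*) >= 2, then COUNT the resulting groups

Corrected query:
SELECT COUNT(*) FROM (SELECT customer FROM orders GROUP BY customer HAVING COUNT(*) >= 2)

Result:
COUNT(*)
--------
1       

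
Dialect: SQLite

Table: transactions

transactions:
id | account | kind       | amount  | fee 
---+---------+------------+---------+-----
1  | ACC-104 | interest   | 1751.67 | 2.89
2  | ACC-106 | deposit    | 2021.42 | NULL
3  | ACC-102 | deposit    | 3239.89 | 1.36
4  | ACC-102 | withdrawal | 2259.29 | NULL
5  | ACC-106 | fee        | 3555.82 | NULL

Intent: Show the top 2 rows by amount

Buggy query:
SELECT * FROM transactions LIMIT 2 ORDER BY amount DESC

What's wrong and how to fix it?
Bug: ORDER BY cannot follow LIMIT; LIMIT is the final clause

Fix: Swap the clauses: ORDER BY first, then LIMIT

Corrected query:
SELECT * FROM transactions ORDER BY amount DESC LIMIT 2

Result:
id | account | kind    | amount  | fee 
---+---------+---------+---------+-----
5  | ACC-106 | fee     | 3555.82 | NULL
3  | ACC-102 | deposit | 3239.89 | 1.36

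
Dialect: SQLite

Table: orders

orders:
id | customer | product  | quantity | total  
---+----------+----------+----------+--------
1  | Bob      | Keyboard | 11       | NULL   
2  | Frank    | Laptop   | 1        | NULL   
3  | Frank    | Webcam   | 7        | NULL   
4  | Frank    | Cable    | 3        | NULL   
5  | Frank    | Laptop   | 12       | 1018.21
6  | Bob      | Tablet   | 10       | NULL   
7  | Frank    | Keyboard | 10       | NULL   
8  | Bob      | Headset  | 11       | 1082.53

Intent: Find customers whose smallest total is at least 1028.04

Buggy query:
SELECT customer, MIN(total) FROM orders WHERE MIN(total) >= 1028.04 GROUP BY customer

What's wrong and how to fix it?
Bug: MIN() in WHERE is a misuse of aggregate

Fix: Replace WHERE with HAVING after the GROUP BY

Corrected query:
SELECT customer, MIN(total) FROM orders GROUP BY customer HAVING MIN(total) >= 1028.04

Result:
customer | MIN(total)
---------+-----------
Bob      | 1082.53   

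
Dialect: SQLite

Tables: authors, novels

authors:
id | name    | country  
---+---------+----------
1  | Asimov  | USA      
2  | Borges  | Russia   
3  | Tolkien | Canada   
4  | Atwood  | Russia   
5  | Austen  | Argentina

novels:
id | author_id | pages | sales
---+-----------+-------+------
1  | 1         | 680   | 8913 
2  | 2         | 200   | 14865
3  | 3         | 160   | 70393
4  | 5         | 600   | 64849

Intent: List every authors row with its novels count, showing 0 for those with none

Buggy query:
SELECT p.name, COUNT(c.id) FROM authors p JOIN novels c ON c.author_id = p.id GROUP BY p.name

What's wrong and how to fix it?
Bug: An inner join excludes parents with zero children

Fix: Switch to LEFT JOIN to retain unmatched parent rows

Corrected query:
SELECT p.name, COUNT(c.id) FROM authors p LEFT JOIN novels c ON c.author_id = p.id GROUP BY p.name

Result:
name    | COUNT(c.id)
--------+------------
Asimov  | 1          
Atwood  | 0          
Austen  | 1          
Borges  | 1          
Tolkien | 1          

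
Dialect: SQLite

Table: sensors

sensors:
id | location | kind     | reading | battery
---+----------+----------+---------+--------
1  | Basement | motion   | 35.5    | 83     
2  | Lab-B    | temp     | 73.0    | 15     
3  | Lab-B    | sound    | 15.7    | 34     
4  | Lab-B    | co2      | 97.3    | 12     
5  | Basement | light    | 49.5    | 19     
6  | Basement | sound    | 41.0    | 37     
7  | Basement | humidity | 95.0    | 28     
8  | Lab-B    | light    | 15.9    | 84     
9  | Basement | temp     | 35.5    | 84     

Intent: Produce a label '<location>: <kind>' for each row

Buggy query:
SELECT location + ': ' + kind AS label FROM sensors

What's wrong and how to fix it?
Bug: SQLite uses || for string concatenation; + coerces text to numbers (yielding 0)

Fix: Use the || operator for string concatenation

Corrected query:
SELECT location || ': ' || kind AS label FROM sensors

Result:
label             
------------------
Basement: motion  
Lab-B: temp       
Lab-B: sound      
Lab-B: co2        
Basement: light   
Basement: sound   
Basement: humidity
Lab-B: light      
Basement: temp    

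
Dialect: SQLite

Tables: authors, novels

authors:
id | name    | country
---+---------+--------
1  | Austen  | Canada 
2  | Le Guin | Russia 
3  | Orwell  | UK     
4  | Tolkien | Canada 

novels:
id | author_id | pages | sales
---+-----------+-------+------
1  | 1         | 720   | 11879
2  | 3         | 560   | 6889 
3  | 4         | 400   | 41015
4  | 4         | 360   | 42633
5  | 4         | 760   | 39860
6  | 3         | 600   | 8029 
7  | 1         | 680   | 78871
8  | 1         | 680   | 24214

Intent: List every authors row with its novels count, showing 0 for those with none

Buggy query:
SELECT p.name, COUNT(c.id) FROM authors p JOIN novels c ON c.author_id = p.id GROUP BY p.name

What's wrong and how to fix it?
Bug: An inner join excludes parents with zero children

Fix: Use LEFT JOIN so parents without children still appear (COUNT(c.id) gives 0)

Corrected query:
SELECT p.name, COUNT(c.id) FROM authors p LEFT JOIN novels c ON c.author_id = p.id GROUP BY p.name

Result:
name    | COUNT(c.id)
--------+------------
Austen  | 3          
Le Guin | 0          
Orwell  | 2          
Tolkien | 3          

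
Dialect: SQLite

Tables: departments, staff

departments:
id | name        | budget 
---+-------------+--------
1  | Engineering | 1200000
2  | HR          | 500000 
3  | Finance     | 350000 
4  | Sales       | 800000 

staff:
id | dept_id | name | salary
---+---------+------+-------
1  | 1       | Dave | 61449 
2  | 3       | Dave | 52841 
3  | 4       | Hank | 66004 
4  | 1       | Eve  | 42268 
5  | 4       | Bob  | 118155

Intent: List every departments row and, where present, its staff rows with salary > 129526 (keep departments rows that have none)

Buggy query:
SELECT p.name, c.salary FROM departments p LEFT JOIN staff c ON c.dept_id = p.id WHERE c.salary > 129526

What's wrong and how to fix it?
Bug: Filtering c.salary in WHERE discards the NULL rows produced by LEFT JOIN, turning it into an inner join

Fix: Move the right-table condition into the ON clause so unmatched parents are kept

Corrected query:
SELECT p.name, c.salary FROM departments p LEFT JOIN staff c ON c.dept_id = p.id AND c.salary > 129526

Result:
name        | salary
------------+-------
Engineering | NULL  
HR          | NULL  
Finance     | NULL  
Sales       | NULL  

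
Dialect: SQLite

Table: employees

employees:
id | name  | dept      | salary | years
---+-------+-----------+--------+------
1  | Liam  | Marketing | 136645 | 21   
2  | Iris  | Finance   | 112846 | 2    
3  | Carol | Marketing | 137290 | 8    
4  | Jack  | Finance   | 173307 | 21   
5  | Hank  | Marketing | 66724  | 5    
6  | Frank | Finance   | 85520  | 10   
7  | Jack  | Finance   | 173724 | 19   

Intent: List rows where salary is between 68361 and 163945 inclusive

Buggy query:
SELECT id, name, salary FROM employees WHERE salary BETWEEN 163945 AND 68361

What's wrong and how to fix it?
Bug: BETWEEN expects the lower bound first; with 163945 AND 68361 the range is empty

Fix: Swap the bounds so the smaller value comes first

Corrected query:
SELECT id, name, salary FROM employees WHERE salary BETWEEN 68361 AND 163945

Result:
id | name  | salary
---+-------+-------
1  | Liam  | 136645
2  | Iris  | 112846
3  | Carol | 137290
6  | Frank | 85520 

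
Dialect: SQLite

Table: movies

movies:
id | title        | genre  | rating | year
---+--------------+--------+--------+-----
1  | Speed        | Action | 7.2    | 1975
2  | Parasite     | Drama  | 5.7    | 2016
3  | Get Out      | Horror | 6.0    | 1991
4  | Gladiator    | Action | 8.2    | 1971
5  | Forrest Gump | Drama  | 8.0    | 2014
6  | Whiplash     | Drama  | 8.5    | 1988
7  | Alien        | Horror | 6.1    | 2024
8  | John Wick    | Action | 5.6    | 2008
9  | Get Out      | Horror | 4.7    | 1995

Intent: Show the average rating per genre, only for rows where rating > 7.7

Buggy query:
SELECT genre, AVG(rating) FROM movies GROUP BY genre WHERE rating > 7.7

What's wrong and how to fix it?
Bug: WHERE cannot follow GROUP BY

Fix: Move the WHERE clause before GROUP BY

Corrected query:
SELECT genre, AVG(rating) FROM movies WHERE rating > 7.7 GROUP BY genre

Result:
genre  | AVG(rating)
-------+------------
Action | 8.2        
Drama  | 8.25       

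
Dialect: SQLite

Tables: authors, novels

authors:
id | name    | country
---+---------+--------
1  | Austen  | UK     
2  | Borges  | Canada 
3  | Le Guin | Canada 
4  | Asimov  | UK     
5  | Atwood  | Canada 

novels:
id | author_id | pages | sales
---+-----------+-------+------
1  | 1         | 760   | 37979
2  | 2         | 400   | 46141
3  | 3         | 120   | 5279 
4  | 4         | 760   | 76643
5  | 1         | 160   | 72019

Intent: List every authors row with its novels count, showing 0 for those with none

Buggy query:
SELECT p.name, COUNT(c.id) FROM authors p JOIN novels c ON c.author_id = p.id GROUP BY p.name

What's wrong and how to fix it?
Bug: An inner join excludes parents with zero children

Fix: Switch to LEFT JOIN to retain unmatched parent rows

Corrected query:
SELECT p.name, COUNT(c.id) FROM authors p LEFT JOIN novels c ON c.author_id = p.id GROUP BY p.name

Result:
name    | COUNT(c.id)
--------+------------
Asimov  | 1          
Atwood  | 0          
Austen  | 2          
Borges  | 1          
Le Guin | 1          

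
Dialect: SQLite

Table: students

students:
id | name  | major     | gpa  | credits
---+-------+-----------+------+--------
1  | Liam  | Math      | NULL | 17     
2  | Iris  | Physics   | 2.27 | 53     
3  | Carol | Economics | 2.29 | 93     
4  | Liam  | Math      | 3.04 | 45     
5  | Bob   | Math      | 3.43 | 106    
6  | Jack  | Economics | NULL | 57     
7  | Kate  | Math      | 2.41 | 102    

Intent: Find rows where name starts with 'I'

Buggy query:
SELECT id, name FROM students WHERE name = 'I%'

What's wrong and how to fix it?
Bug: Wildcards only work with LIKE; '=' treats '%' as a literal character

Fix: Replace '=' with LIKE so 'I%' is treated as a pattern

Corrected query:
SELECT id, name FROM students WHERE name LIKE 'I%'

Result:
id | name
---+-----
2  | Iris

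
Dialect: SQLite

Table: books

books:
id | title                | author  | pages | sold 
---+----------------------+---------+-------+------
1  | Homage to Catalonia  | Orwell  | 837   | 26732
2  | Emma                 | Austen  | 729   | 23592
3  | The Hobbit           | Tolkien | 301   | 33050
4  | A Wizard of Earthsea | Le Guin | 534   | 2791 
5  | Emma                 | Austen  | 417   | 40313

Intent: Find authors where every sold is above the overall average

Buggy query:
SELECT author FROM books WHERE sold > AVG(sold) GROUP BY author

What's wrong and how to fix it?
Bug: WHERE evaluates per row before aggregation, so AVG() is unavailable

Fix: Compute the overall average in a scalar subquery and compare each group's MIN against it in HAVING

Corrected query:
SELECT author FROM books GROUP BY author HAVING MIN(sold) > (SELECT AVG(sold) FROM books)

Result:
author 
-------
Orwell 
Tolkien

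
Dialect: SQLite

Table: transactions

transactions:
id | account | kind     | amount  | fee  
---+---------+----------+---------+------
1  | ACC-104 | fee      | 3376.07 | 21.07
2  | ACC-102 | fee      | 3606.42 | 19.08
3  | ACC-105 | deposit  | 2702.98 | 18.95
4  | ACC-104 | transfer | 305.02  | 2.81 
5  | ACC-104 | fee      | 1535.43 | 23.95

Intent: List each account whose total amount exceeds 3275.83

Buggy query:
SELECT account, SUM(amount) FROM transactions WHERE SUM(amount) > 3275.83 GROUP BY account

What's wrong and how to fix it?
Bug: WHERE runs before GROUP BY, so aggregates aren't available there

Fix: Move the aggregate condition to a HAVING clause

Corrected query:
SELECT account, SUM(amount) FROM transactions GROUP BY account HAVING SUM(amount) > 3275.83

Result:
account | SUM(amount)
--------+------------
ACC-102 | 3606.42    
ACC-104 | 5216.52    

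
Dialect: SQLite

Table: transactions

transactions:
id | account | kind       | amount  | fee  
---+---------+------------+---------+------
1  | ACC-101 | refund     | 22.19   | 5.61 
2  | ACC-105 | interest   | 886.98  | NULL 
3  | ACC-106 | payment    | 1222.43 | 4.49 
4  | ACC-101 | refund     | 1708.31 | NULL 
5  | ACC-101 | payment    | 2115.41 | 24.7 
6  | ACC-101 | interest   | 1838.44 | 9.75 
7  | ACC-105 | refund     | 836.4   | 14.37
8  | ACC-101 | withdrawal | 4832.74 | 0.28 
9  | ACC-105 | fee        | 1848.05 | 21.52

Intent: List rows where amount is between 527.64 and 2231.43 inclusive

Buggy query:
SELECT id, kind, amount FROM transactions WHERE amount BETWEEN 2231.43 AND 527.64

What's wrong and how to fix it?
Bug: BETWEEN expects the lower bound first; with 2231.43 AND 527.64 the range is empty

Fix: Swap the bounds so the smaller value comes first

Corrected query:
SELECT id, kind, amount FROM transactions WHERE amount BETWEEN 527.64 AND 2231.43

Result:
id | kind     | amount 
---+----------+--------
2  | interest | 886.98 
3  | payment  | 1222.43
4  | refund   | 1708.31
5  | payment  | 2115.41
6  | interest | 1838.44
7  | refund   | 836.4  
9  | fee      | 1848.05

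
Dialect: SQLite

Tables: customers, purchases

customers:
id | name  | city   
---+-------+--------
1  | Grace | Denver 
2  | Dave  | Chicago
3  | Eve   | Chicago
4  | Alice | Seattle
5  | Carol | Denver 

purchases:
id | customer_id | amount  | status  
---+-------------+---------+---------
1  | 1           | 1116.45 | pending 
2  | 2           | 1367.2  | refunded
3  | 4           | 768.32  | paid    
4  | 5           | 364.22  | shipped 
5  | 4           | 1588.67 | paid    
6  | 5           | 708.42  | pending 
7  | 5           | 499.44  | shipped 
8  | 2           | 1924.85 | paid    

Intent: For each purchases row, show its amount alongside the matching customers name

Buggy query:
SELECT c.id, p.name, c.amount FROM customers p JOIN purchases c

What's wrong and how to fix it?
Bug: JOIN with no ON clause produces a cartesian product; every purchases row pairs with every customers row

Fix: Specify the join condition linking the foreign key to the parent id

Corrected query:
SELECT c.id, p.name, c.amount FROM customers p JOIN purchases c ON c.customer_id = p.id

Result:
id | name  | amount 
---+-------+--------
1  | Grace | 1116.45
2  | Dave  | 1367.2 
3  | Alice | 768.32 
4  | Carol | 364.22 
5  | Alice | 1588.67
6  | Carol | 708.42 
7  | Carol | 499.44 
8  | Dave  | 1924.85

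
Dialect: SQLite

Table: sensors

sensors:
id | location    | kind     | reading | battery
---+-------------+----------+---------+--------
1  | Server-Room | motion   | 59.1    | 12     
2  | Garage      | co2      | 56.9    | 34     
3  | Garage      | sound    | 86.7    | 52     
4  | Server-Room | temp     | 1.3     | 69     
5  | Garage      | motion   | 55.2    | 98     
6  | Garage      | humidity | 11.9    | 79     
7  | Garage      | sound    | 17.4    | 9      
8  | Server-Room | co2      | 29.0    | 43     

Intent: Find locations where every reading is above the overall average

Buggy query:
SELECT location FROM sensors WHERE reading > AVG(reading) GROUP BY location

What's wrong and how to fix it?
Bug: WHERE evaluates per row before aggregation, so AVG() is unavailable

Fix: Use a subquery for AVG and a HAVING MIN(...) filter so the condition holds for every row in the group

Corrected query:
SELECT location FROM sensors GROUP BY location HAVING MIN(reading) > (SELECT AVG(reading) FROM sensors)

Result:
(no rows)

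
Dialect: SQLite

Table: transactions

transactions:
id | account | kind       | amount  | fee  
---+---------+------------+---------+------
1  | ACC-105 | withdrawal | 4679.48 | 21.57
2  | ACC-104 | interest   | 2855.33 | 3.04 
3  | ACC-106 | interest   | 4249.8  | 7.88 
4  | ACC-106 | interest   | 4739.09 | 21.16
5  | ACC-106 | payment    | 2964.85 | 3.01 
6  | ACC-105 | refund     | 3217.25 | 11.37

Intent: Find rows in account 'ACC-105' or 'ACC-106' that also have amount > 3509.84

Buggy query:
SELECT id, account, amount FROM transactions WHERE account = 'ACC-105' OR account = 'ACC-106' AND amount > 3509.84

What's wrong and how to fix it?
Bug: Without parentheses, AND is evaluated before OR, so the amount filter only applies to the 'ACC-106' branch

Fix: Group the OR with parentheses (or use IN), then AND the threshold

Corrected query:
SELECT id, account, amount FROM transactions WHERE (account = 'ACC-105' OR account = 'ACC-106') AND amount > 3509.84

Result:
id | account | amount 
---+---------+--------
1  | ACC-105 | 4679.48
3  | ACC-106 | 4249.8 
4  | ACC-106 | 4739.09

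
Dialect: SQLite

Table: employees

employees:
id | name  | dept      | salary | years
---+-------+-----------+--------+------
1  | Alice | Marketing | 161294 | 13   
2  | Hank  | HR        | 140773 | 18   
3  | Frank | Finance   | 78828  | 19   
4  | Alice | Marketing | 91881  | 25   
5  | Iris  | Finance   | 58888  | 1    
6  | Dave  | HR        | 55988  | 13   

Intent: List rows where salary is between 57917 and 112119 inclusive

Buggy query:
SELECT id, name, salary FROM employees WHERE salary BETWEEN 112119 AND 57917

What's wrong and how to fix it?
Bug: BETWEEN expects the lower bound first; with 112119 AND 57917 the range is empty

Fix: Swap the bounds so the smaller value comes first

Corrected query:
SELECT id, name, salary FROM employees WHERE salary BETWEEN 57917 AND 112119

Result:
id | name  | salary
---+-------+-------
3  | Frank | 78828 
4  | Alice | 91881 
5  | Iris  | 58888 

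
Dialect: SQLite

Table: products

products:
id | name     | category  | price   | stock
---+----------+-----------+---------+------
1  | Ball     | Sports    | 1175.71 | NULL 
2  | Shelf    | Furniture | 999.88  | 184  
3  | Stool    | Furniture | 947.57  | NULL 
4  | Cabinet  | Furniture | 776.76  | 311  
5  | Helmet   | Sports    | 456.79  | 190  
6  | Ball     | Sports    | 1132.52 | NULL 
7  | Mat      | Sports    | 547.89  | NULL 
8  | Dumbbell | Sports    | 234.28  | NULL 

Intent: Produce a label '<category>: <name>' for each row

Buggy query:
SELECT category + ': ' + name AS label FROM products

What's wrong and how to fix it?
Bug: SQLite uses || for string concatenation; + coerces text to numbers (yielding 0)

Fix: Use the || operator for string concatenation

Corrected query:
SELECT category || ': ' || name AS label FROM products

Result:
label             
------------------
Sports: Ball      
Furniture: Shelf  
Furniture: Stool  
Furniture: Cabinet
Sports: Helmet    
Sports: Ball      
Sports: Mat       
Sports: Dumbbell  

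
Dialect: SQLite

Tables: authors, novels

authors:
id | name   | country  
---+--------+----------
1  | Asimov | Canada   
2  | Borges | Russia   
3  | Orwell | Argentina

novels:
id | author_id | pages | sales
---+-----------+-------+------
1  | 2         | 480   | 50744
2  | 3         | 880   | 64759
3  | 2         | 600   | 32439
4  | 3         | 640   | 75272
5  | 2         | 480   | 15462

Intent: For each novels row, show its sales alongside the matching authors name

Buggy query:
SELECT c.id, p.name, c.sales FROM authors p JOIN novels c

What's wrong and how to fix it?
Bug: JOIN with no ON clause produces a cartesian product; every novels row pairs with every authors row

Fix: Add ON c.author_id = p.id to the JOIN

Corrected query:
SELECT c.id, p.name, c.sales FROM authors p JOIN novels c ON c.author_id = p.id

Result:
id | name   | sales
---+--------+------
1  | Borges | 50744
2  | Orwell | 64759
3  | Borges | 32439
4  | Orwell | 75272
5  | Borges | 15462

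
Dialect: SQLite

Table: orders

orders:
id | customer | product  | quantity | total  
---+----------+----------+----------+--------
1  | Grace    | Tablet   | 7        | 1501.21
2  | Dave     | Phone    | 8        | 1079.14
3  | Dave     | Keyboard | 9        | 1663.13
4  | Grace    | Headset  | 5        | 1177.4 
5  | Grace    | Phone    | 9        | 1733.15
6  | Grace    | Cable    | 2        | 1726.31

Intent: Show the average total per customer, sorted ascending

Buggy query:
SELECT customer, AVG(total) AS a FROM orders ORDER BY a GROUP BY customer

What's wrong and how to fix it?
Bug: ORDER BY appears before GROUP BY; SQL clause order requires GROUP BY first

Fix: Reorder: SELECT … FROM … GROUP BY … ORDER BY …

Corrected query:
SELECT customer, AVG(total) AS a FROM orders GROUP BY customer ORDER BY a

Result:
customer | a        
---------+----------
Dave     | 1371.135 
Grace    | 1534.5175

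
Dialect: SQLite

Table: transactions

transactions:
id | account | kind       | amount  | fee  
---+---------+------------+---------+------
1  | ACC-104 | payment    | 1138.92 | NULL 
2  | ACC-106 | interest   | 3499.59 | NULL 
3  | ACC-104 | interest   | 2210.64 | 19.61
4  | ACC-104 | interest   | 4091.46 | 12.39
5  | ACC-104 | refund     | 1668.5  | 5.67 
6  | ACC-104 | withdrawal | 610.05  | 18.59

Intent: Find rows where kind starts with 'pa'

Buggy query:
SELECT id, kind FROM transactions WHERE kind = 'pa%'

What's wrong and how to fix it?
Bug: '=' compares the literal string including the % character; pattern matching needs LIKE

Fix: Replace '=' with LIKE so 'pa%' is treated as a pattern

Corrected query:
SELECT id, kind FROM transactions WHERE kind LIKE 'pa%'

Result:
id | kind   
---+--------
1  | payment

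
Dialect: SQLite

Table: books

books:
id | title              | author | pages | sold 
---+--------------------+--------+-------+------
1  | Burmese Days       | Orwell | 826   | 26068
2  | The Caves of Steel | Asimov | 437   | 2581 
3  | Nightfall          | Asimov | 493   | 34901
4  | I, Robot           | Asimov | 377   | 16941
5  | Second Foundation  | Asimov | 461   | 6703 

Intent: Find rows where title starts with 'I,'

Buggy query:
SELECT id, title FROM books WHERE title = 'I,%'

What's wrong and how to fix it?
Bug: Wildcards only work with LIKE; '=' treats '%' as a literal character

Fix: Use LIKE for wildcard pattern matching

Corrected query:
SELECT id, title FROM books WHERE title LIKE 'I,%'

Result:
id | title   
---+---------
4  | I, Robot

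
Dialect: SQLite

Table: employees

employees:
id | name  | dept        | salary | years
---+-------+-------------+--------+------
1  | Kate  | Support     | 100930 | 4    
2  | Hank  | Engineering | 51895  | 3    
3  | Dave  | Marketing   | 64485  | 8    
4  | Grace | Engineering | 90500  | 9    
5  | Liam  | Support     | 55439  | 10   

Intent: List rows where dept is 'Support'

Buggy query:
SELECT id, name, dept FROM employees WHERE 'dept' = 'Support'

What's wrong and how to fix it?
Bug: 'dept' in single quotes is a string literal, not the column; the comparison is literal-vs-literal and never true

Fix: Remove the quotes around the column name (or use double quotes for an identifier)

Corrected query:
SELECT id, name, dept FROM employees WHERE dept = 'Support'

Result:
id | name | dept   
---+------+--------
1  | Kate | Support
5  | Liam | Support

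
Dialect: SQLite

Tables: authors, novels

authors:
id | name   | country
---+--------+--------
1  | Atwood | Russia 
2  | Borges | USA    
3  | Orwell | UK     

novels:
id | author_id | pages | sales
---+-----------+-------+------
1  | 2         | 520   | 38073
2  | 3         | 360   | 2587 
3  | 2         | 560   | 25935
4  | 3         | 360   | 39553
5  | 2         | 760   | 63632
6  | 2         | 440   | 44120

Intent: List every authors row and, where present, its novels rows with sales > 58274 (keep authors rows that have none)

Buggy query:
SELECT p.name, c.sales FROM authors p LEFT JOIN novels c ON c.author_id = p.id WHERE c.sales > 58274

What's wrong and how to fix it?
Bug: Filtering c.sales in WHERE discards the NULL rows produced by LEFT JOIN, turning it into an inner join

Fix: Move the right-table condition into the ON clause so unmatched parents are kept

Corrected query:
SELECT p.name, c.sales FROM authors p LEFT JOIN novels c ON c.author_id = p.id AND c.sales > 58274

Result:
name   | sales
-------+------
Atwood | NULL 
Borges | 63632
Orwell | NULL 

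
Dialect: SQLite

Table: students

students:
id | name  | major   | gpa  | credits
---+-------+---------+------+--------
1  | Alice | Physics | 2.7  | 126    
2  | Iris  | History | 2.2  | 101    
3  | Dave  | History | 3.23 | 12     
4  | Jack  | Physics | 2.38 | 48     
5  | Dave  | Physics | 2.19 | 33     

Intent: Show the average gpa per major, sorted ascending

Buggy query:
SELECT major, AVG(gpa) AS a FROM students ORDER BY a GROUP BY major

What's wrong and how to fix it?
Bug: GROUP BY must precede ORDER BY

Fix: Reorder: SELECT … FROM … GROUP BY … ORDER BY …

Corrected query:
SELECT major, AVG(gpa) AS a FROM students GROUP BY major ORDER BY a

Result:
major   | a       
--------+---------
Physics | 2.423333
History | 2.715   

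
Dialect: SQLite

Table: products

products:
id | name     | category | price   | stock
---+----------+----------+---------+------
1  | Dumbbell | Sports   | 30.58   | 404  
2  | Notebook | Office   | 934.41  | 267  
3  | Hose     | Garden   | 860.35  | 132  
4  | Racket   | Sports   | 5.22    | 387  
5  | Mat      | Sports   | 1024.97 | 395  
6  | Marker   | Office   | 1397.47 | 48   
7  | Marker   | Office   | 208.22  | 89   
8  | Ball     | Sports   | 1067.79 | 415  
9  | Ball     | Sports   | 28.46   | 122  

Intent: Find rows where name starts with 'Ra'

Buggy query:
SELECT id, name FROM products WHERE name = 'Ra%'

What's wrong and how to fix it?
Bug: Wildcards only work with LIKE; '=' treats '%' as a literal character

Fix: Replace '=' with LIKE so 'Ra%' is treated as a pattern

Corrected query:
SELECT id, name FROM products WHERE name LIKE 'Ra%'

Result:
id | name  
---+-------
4  | Racket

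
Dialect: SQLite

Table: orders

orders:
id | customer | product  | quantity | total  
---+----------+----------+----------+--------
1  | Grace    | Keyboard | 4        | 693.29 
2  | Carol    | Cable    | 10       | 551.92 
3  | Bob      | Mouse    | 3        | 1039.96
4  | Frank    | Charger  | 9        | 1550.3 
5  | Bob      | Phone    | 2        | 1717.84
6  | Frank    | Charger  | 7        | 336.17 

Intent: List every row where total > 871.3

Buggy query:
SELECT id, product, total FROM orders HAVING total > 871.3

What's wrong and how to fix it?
Bug: This is a non-aggregate query (no GROUP BY, no aggregates), so in SQLite the HAVING clause is invalid here; a row-level condition belongs in WHERE

Fix: Use WHERE for row-level filtering

Corrected query:
SELECT id, product, total FROM orders WHERE total > 871.3

Result:
id | product | total  
---+---------+--------
3  | Mouse   | 1039.96
4  | Charger | 1550.3 
5  | Phone   | 1717.84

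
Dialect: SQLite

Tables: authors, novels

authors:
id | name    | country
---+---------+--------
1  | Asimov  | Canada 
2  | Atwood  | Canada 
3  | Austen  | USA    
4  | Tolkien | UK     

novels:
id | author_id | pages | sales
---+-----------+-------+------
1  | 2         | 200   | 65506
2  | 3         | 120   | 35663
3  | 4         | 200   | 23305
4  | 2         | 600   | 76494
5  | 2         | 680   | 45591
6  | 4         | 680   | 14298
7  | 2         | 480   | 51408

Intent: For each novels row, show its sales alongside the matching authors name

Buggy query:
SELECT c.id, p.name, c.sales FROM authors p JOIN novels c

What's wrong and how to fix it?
Bug: JOIN with no ON clause produces a cartesian product; every novels row pairs with every authors row

Fix: Specify the join condition linking the foreign key to the parent id

Corrected query:
SELECT c.id, p.name, c.sales FROM authors p JOIN novels c ON c.author_id = p.id

Result:
id | name    | sales
---+---------+------
1  | Atwood  | 65506
2  | Austen  | 35663
3  | Tolkien | 23305
4  | Atwood  | 76494
5  | Atwood  | 45591
6  | Tolkien | 14298
7  | Atwood  | 51408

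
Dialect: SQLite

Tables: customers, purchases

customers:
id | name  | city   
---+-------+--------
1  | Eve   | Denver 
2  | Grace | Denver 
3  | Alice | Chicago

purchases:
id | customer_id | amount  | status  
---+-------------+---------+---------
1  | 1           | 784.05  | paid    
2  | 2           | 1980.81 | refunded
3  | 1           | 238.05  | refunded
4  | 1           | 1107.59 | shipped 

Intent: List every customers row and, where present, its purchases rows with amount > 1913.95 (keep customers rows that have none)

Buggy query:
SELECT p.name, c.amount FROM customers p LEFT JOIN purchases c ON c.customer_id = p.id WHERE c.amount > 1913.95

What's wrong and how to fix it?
Bug: Filtering c.amount in WHERE discards the NULL rows produced by LEFT JOIN, turning it into an inner join

Fix: Move the right-table condition into the ON clause so unmatched parents are kept

Corrected query:
SELECT p.name, c.amount FROM customers p LEFT JOIN purchases c ON c.customer_id = p.id AND c.amount > 1913.95

Result:
name  | amount 
------+--------
Eve   | NULL   
Grace | 1980.81
Alice | NULL   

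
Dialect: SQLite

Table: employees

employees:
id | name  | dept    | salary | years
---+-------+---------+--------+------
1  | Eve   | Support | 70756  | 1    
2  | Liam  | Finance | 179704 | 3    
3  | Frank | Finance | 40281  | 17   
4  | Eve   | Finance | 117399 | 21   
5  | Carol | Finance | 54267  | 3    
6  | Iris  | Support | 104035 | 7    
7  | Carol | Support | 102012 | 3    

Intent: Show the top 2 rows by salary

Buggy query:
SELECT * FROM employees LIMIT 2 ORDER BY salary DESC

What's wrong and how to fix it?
Bug: ORDER BY cannot follow LIMIT; LIMIT is the final clause

Fix: Swap the clauses: ORDER BY first, then LIMIT

Corrected query:
SELECT * FROM employees ORDER BY salary DESC LIMIT 2

Result:
id | name | dept    | salary | years
---+------+---------+--------+------
2  | Liam | Finance | 179704 | 3    
4  | Eve  | Finance | 117399 | 21   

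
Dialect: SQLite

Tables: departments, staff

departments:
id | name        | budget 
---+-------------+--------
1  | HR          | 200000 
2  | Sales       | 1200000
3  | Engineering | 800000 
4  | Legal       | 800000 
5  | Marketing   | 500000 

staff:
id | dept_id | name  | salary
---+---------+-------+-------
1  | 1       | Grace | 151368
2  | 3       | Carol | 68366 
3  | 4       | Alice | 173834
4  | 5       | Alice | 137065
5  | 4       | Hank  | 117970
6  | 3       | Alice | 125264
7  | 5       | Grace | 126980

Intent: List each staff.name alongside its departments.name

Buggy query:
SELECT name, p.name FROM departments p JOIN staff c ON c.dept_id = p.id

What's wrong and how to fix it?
Bug: Both tables have a 'name' column; the unqualified reference is ambiguous

Fix: Qualify the column with its table alias (c.name)

Corrected query:
SELECT c.name, p.name FROM departments p JOIN staff c ON c.dept_id = p.id

Result:
name  | name       
------+------------
Grace | HR         
Carol | Engineering
Alice | Legal      
Alice | Marketing  
Hank  | Legal      
Alice | Engineering
Grace | Marketing  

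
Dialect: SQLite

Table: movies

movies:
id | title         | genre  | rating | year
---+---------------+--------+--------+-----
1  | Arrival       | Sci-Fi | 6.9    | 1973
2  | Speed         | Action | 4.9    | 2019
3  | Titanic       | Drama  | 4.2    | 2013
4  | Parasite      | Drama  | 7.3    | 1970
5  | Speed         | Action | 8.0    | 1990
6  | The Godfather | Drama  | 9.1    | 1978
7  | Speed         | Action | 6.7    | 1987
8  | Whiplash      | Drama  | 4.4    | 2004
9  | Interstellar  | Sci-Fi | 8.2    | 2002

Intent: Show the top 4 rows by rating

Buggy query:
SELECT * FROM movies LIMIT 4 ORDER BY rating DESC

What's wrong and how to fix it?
Bug: LIMIT must come after ORDER BY

Fix: Sort with ORDER BY, then apply LIMIT

Corrected query:
SELECT * FROM movies ORDER BY rating DESC LIMIT 4

Result:
id | title         | genre  | rating | year
---+---------------+--------+--------+-----
6  | The Godfather | Drama  | 9.1    | 1978
9  | Interstellar  | Sci-Fi | 8.2    | 2002
5  | Speed         | Action | 8      | 1990
4  | Parasite      | Drama  | 7.3    | 1970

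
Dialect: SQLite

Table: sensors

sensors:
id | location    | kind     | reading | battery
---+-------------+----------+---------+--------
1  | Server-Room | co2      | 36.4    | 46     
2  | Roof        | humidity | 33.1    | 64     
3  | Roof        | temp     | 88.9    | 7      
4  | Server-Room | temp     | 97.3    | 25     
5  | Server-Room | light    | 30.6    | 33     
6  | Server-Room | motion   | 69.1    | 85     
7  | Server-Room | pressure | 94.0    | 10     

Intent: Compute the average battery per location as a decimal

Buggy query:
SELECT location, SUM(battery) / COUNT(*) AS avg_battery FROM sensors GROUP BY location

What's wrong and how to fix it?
Bug: Both operands are integers, so '/' performs integer division and truncates

Fix: Cast one side to REAL so the division keeps the fractional part

Corrected query:
SELECT location, SUM(battery) * 1.0 / COUNT(*) AS avg_battery FROM sensors GROUP BY location

Result:
location    | avg_battery
------------+------------
Roof        | 35.5       
Server-Room | 39.8       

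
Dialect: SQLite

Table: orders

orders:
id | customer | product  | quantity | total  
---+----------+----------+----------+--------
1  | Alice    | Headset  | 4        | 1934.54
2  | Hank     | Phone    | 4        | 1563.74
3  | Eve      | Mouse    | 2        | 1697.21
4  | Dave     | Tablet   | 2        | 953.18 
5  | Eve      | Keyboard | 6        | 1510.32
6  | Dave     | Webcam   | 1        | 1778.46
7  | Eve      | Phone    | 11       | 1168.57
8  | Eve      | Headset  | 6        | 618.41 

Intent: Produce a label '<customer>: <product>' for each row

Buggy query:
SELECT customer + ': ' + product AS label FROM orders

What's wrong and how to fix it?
Bug: SQLite uses || for string concatenation; + coerces text to numbers (yielding 0)

Fix: Replace + with || to concatenate text

Corrected query:
SELECT customer || ': ' || product AS label FROM orders

Result:
label         
--------------
Alice: Headset
Hank: Phone   
Eve: Mouse    
Dave: Tablet  
Eve: Keyboard 
Dave: Webcam  
Eve: Phone    
Eve: Headset  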